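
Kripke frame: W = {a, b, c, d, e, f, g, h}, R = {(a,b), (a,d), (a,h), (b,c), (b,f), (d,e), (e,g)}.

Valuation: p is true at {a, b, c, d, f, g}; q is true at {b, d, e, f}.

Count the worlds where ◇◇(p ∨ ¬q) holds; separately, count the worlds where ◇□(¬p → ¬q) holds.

2 and 4

For ◇◇(p ∨ ¬q):
a: successors {b, d, h}; ◇(p ∨ ¬q) there: b:T, d:F, h:F. ✓
b: successors {c, f}; ◇(p ∨ ¬q) there: c:F, f:F. ✗
c: no successors, so ◇◇(p ∨ ¬q) fails. ✗
d: successors {e}; ◇(p ∨ ¬q) there: e:T. ✓
e: successors {g}; ◇(p ∨ ¬q) there: g:F. ✗
f: no successors, so ◇◇(p ∨ ¬q) fails. ✗
g: no successors, so ◇◇(p ∨ ¬q) fails. ✗
h: no successors, so ◇◇(p ∨ ¬q) fails. ✗
— 2 worlds.
For ◇□(¬p → ¬q):
a: successors {b, d, h}; □(¬p → ¬q) there: b:T, d:F, h:T. ✓
b: successors {c, f}; □(¬p → ¬q) there: c:T, f:T. ✓
c: no successors, so ◇□(¬p → ¬q) fails. ✗
d: successors {e}; □(¬p → ¬q) there: e:T. ✓
e: successors {g}; □(¬p → ¬q) there: g:T. ✓
f: no successors, so ◇□(¬p → ¬q) fails. ✗
g: no successors, so ◇□(¬p → ¬q) fails. ✗
h: no successors, so ◇□(¬p → ¬q) fails. ✗
— 4 worlds.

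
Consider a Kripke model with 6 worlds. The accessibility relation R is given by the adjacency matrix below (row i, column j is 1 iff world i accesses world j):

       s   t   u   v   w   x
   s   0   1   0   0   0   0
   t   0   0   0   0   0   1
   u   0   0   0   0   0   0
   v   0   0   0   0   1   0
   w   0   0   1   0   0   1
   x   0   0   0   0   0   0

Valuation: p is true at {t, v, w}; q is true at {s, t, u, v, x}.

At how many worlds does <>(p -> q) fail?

s: successors {t}; p -> q there: t:T. ✓
t: successors {x}; p -> q there: x:T. ✓
u: no successors, so <>(p -> q) fails. ✗
v: successors {w}; p -> q there: w:F. ✗
w: successors {u, x}; p -> q there: u:T, x:T. ✓
x: no successors, so <>(p -> q) fails. ✗
Satisfying worlds: {s, t, w}.
So <>(p -> q) fails at the other 3 worlds.

3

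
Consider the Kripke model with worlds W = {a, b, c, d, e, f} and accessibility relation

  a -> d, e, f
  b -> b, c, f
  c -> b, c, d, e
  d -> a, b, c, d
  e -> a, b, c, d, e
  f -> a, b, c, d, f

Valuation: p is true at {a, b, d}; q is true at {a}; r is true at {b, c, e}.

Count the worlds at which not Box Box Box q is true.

a: Box Box Box q is F. ✓
b: Box Box Box q is F. ✓
c: Box Box Box q is F. ✓
d: Box Box Box q is F. ✓
e: Box Box Box q is F. ✓
f: Box Box Box q is F. ✓
Satisfying worlds: {a, b, c, d, e, f}.

6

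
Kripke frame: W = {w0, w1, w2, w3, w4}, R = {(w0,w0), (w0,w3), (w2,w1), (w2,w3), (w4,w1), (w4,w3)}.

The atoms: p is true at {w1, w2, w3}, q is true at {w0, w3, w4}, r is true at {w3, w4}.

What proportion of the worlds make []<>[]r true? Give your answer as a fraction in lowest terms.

2/5

w0: successors {w0, w3}; <>[]r there: w0:T, w3:F. ✗
w1: no successors, so []<>[]r holds vacuously. ✓
w2: successors {w1, w3}; <>[]r there: w1:F, w3:F. ✗
w3: no successors, so []<>[]r holds vacuously. ✓
w4: successors {w1, w3}; <>[]r there: w1:F, w3:F. ✗
That's 2 of 5 worlds, so 2/5.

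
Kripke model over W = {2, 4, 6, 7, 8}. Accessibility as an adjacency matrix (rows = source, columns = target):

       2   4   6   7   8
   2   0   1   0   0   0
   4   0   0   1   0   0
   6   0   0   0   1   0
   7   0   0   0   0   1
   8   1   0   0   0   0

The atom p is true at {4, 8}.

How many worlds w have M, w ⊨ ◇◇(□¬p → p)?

2: successors {4}; ◇(□¬p → p) there: 4:F. ✗
4: successors {6}; ◇(□¬p → p) there: 6:T. ✓
6: successors {7}; ◇(□¬p → p) there: 7:T. ✓
7: successors {8}; ◇(□¬p → p) there: 8:T. ✓
8: successors {2}; ◇(□¬p → p) there: 2:T. ✓
Satisfying worlds: {4, 6, 7, 8}.

4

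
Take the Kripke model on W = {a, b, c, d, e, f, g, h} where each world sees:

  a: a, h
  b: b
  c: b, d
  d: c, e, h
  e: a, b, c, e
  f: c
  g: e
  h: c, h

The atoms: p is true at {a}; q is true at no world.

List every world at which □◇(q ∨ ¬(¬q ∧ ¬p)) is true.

a: successors {a, h}; ◇(q ∨ ¬(¬q ∧ ¬p)) there: a:T, h:F. ✗
b: successors {b}; ◇(q ∨ ¬(¬q ∧ ¬p)) there: b:F. ✗
c: successors {b, d}; ◇(q ∨ ¬(¬q ∧ ¬p)) there: b:F, d:F. ✗
d: successors {c, e, h}; ◇(q ∨ ¬(¬q ∧ ¬p)) there: c:F, e:T, h:F. ✗
e: successors {a, b, c, e}; ◇(q ∨ ¬(¬q ∧ ¬p)) there: a:T, b:F, c:F, e:T. ✗
f: successors {c}; ◇(q ∨ ¬(¬q ∧ ¬p)) there: c:F. ✗
g: successors {e}; ◇(q ∨ ¬(¬q ∧ ¬p)) there: e:T. ✓
h: successors {c, h}; ◇(q ∨ ¬(¬q ∧ ¬p)) there: c:F, h:F. ✗

{g}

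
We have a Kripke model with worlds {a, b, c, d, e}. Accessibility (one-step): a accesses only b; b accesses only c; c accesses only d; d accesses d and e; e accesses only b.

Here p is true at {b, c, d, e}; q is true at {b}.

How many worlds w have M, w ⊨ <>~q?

a: successors {b}; ~q there: b:F. ✗
b: successors {c}; ~q there: c:T. ✓
c: successors {d}; ~q there: d:T. ✓
d: successors {d, e}; ~q there: d:T, e:T. ✓
e: successors {b}; ~q there: b:F. ✗
Satisfying worlds: {b, c, d}.

3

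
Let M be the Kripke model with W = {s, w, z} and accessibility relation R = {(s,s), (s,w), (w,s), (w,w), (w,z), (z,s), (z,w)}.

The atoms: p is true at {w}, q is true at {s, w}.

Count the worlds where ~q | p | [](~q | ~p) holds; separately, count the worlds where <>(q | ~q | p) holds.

For ~q | p | [](~q | ~p):
s: ~q | p is F, [](~q | ~p) is F. ✗
w: ~q | p is T, [](~q | ~p) is F. ✓
z: ~q | p is T, [](~q | ~p) is F. ✓
— 2 worlds.
For <>(q | ~q | p):
s: successors {s, w}; q | ~q | p there: s:T, w:T. ✓
w: successors {s, w, z}; q | ~q | p there: s:T, w:T, z:T. ✓
z: successors {s, w}; q | ~q | p there: s:T, w:T. ✓
— 3 worlds.

2 and 3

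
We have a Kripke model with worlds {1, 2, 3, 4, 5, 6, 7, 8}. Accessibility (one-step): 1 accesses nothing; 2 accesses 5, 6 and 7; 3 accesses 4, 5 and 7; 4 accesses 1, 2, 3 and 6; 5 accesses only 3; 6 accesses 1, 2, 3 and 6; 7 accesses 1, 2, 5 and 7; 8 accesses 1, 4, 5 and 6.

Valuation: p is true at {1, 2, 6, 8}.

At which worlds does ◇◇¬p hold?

1: no successors, so ◇◇¬p fails. ✗
2: successors {5, 6, 7}; ◇¬p there: 5:T, 6:T, 7:T. ✓
3: successors {4, 5, 7}; ◇¬p there: 4:T, 5:T, 7:T. ✓
4: successors {1, 2, 3, 6}; ◇¬p there: 1:F, 2:T, 3:T, 6:T. ✓
5: successors {3}; ◇¬p there: 3:T. ✓
6: successors {1, 2, 3, 6}; ◇¬p there: 1:F, 2:T, 3:T, 6:T. ✓
7: successors {1, 2, 5, 7}; ◇¬p there: 1:F, 2:T, 5:T, 7:T. ✓
8: successors {1, 4, 5, 6}; ◇¬p there: 1:F, 4:T, 5:T, 6:T. ✓

{2, 3, 4, 5, 6, 7, 8}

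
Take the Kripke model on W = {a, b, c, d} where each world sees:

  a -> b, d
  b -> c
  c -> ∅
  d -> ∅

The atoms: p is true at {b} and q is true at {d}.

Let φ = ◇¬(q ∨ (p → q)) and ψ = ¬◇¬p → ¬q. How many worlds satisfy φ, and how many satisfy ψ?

For ◇¬(q ∨ (p → q)):
a: successors {b, d}; ¬(q ∨ (p → q)) there: b:T, d:F. ✓
b: successors {c}; ¬(q ∨ (p → q)) there: c:F. ✗
c: no successors, so ◇¬(q ∨ (p → q)) fails. ✗
d: no successors, so ◇¬(q ∨ (p → q)) fails. ✗
— 1 world.
For ¬◇¬p → ¬q:
a: ¬◇¬p is F, ¬q is T. ✓
b: ¬◇¬p is F, ¬q is T. ✓
c: ¬◇¬p is T, ¬q is T. ✓
d: ¬◇¬p is T, ¬q is F. ✗
— 3 worlds.

1 and 3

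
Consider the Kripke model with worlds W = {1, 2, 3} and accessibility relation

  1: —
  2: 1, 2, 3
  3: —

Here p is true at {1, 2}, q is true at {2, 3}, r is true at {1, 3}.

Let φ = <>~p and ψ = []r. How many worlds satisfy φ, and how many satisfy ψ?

1 and 2

For <>~p:
1: no successors, so <>~p fails. ✗
2: successors {1, 2, 3}; ~p there: 1:F, 2:F, 3:T. ✓
3: no successors, so <>~p fails. ✗
— 1 world.
For []r:
1: no successors, so []r holds vacuously. ✓
2: successors {1, 2, 3}; r there: 1:T, 2:F, 3:T. ✗
3: no successors, so []r holds vacuously. ✓
— 2 worlds.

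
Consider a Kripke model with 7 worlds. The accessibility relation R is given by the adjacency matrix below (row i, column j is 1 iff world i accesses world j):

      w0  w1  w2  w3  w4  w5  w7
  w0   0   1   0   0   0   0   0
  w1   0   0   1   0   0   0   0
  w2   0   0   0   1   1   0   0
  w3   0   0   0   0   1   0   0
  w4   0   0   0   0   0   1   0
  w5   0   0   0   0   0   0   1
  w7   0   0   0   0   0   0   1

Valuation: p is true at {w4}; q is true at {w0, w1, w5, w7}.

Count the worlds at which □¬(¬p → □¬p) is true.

1

w0: successors {w1}; ¬(¬p → □¬p) there: w1:F. ✗
w1: successors {w2}; ¬(¬p → □¬p) there: w2:T. ✓
w2: successors {w3, w4}; ¬(¬p → □¬p) there: w3:T, w4:F. ✗
w3: successors {w4}; ¬(¬p → □¬p) there: w4:F. ✗
w4: successors {w5}; ¬(¬p → □¬p) there: w5:F. ✗
w5: successors {w7}; ¬(¬p → □¬p) there: w7:F. ✗
w7: successors {w7}; ¬(¬p → □¬p) there: w7:F. ✗
Satisfying worlds: {w1}.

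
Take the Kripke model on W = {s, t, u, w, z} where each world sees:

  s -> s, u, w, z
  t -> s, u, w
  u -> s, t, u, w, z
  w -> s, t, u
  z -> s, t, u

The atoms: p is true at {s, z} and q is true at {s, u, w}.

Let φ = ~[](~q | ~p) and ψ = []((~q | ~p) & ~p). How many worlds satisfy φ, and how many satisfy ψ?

5 and 0

For ~[](~q | ~p):
s: [](~q | ~p) is F. ✓
t: [](~q | ~p) is F. ✓
u: [](~q | ~p) is F. ✓
w: [](~q | ~p) is F. ✓
z: [](~q | ~p) is F. ✓
— 5 worlds.
For []((~q | ~p) & ~p):
s: successors {s, u, w, z}; (~q | ~p) & ~p there: s:F, u:T, w:T, z:F. ✗
t: successors {s, u, w}; (~q | ~p) & ~p there: s:F, u:T, w:T. ✗
u: successors {s, t, u, w, z}; (~q | ~p) & ~p there: s:F, t:T, u:T, w:T, z:F. ✗
w: successors {s, t, u}; (~q | ~p) & ~p there: s:F, t:T, u:T. ✗
z: successors {s, t, u}; (~q | ~p) & ~p there: s:F, t:T, u:T. ✗
— 0 worlds.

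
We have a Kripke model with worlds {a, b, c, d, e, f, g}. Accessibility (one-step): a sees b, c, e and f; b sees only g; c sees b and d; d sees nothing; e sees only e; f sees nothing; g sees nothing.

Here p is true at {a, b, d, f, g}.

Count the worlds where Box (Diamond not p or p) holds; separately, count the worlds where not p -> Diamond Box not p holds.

For Box (Diamond not p or p):
a: successors {b, c, e, f}; Diamond not p or p there: b:T, c:F, e:T, f:T. ✗
b: successors {g}; Diamond not p or p there: g:T. ✓
c: successors {b, d}; Diamond not p or p there: b:T, d:T. ✓
d: no successors, so Box (Diamond not p or p) holds vacuously. ✓
e: successors {e}; Diamond not p or p there: e:T. ✓
f: no successors, so Box (Diamond not p or p) holds vacuously. ✓
g: no successors, so Box (Diamond not p or p) holds vacuously. ✓
— 6 worlds.
For not p -> Diamond Box not p:
a: not p is F, Diamond Box not p is T. ✓
b: not p is F, Diamond Box not p is T. ✓
c: not p is T, Diamond Box not p is T. ✓
d: not p is F, Diamond Box not p is F. ✓
e: not p is T, Diamond Box not p is T. ✓
f: not p is F, Diamond Box not p is F. ✓
g: not p is F, Diamond Box not p is F. ✓
— 7 worlds.

6 and 7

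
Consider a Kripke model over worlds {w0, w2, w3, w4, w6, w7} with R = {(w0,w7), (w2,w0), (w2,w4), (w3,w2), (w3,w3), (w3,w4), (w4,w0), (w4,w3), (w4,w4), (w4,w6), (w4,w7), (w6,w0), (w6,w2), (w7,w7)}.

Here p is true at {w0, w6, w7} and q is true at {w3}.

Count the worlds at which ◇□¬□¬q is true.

w0: successors {w7}; □¬□¬q there: w7:F. ✗
w2: successors {w0, w4}; □¬□¬q there: w0:F, w4:F. ✗
w3: successors {w2, w3, w4}; □¬□¬q there: w2:F, w3:F, w4:F. ✗
w4: successors {w0, w3, w4, w6, w7}; □¬□¬q there: w0:F, w3:F, w4:F, w6:F, w7:F. ✗
w6: successors {w0, w2}; □¬□¬q there: w0:F, w2:F. ✗
w7: successors {w7}; □¬□¬q there: w7:F. ✗
Satisfying worlds: ∅.

0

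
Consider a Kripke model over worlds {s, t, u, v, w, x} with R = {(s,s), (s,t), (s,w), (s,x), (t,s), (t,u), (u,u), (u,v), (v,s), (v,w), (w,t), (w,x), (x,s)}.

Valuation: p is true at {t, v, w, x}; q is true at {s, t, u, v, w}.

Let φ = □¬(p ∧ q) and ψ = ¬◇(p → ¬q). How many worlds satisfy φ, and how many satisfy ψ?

For □¬(p ∧ q):
s: successors {s, t, w, x}; ¬(p ∧ q) there: s:T, t:F, w:F, x:T. ✗
t: successors {s, u}; ¬(p ∧ q) there: s:T, u:T. ✓
u: successors {u, v}; ¬(p ∧ q) there: u:T, v:F. ✗
v: successors {s, w}; ¬(p ∧ q) there: s:T, w:F. ✗
w: successors {t, x}; ¬(p ∧ q) there: t:F, x:T. ✗
x: successors {s}; ¬(p ∧ q) there: s:T. ✓
— 2 worlds.
For ¬◇(p → ¬q):
s: ◇(p → ¬q) is T. ✗
t: ◇(p → ¬q) is T. ✗
u: ◇(p → ¬q) is T. ✗
v: ◇(p → ¬q) is T. ✗
w: ◇(p → ¬q) is T. ✗
x: ◇(p → ¬q) is T. ✗
— 0 worlds.

2 and 0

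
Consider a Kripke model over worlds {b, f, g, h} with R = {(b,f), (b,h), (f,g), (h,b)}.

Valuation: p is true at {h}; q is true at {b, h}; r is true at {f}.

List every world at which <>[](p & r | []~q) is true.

{b, f}

b: successors {f, h}; [](p & r | []~q) there: f:T, h:F. ✓
f: successors {g}; [](p & r | []~q) there: g:T. ✓
g: no successors, so <>[](p & r | []~q) fails. ✗
h: successors {b}; [](p & r | []~q) there: b:F. ✗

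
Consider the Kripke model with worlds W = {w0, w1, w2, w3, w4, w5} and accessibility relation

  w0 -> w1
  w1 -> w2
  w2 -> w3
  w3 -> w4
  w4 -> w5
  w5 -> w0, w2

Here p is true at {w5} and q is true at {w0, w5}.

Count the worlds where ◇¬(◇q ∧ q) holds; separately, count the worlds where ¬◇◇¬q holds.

For ◇¬(◇q ∧ q):
w0: successors {w1}; ¬(◇q ∧ q) there: w1:T. ✓
w1: successors {w2}; ¬(◇q ∧ q) there: w2:T. ✓
w2: successors {w3}; ¬(◇q ∧ q) there: w3:T. ✓
w3: successors {w4}; ¬(◇q ∧ q) there: w4:T. ✓
w4: successors {w5}; ¬(◇q ∧ q) there: w5:F. ✗
w5: successors {w0, w2}; ¬(◇q ∧ q) there: w0:T, w2:T. ✓
— 5 worlds.
For ¬◇◇¬q:
w0: ◇◇¬q is T. ✗
w1: ◇◇¬q is T. ✗
w2: ◇◇¬q is T. ✗
w3: ◇◇¬q is F. ✓
w4: ◇◇¬q is T. ✗
w5: ◇◇¬q is T. ✗
— 1 world.

5 and 1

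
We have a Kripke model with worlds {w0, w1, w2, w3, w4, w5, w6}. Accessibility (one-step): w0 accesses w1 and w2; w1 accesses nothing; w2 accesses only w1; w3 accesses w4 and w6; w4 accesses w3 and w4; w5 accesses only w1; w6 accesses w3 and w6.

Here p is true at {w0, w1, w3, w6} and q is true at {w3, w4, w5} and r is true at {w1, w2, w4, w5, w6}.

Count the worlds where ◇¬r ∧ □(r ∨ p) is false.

w0: ◇¬r is F, □(r ∨ p) is T. ✗
w1: ◇¬r is F, □(r ∨ p) is T. ✗
w2: ◇¬r is F, □(r ∨ p) is T. ✗
w3: ◇¬r is F, □(r ∨ p) is T. ✗
w4: ◇¬r is T, □(r ∨ p) is T. ✓
w5: ◇¬r is F, □(r ∨ p) is T. ✗
w6: ◇¬r is T, □(r ∨ p) is T. ✓
Satisfying worlds: {w4, w6}.
So ◇¬r ∧ □(r ∨ p) fails at the other 5 worlds.

5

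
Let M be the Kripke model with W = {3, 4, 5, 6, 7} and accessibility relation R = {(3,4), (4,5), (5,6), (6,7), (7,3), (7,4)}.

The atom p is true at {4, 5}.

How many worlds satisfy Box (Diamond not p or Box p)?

3: successors {4}; Diamond not p or Box p there: 4:T. ✓
4: successors {5}; Diamond not p or Box p there: 5:T. ✓
5: successors {6}; Diamond not p or Box p there: 6:T. ✓
6: successors {7}; Diamond not p or Box p there: 7:T. ✓
7: successors {3, 4}; Diamond not p or Box p there: 3:T, 4:T. ✓
Satisfying worlds: {3, 4, 5, 6, 7}.

5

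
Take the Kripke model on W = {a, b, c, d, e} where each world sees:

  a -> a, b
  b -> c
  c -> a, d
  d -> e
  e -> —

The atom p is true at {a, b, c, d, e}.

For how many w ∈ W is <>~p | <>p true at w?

a: <>~p is F, <>p is T. ✓
b: <>~p is F, <>p is T. ✓
c: <>~p is F, <>p is T. ✓
d: <>~p is F, <>p is T. ✓
e: <>~p is F, <>p is F. ✗
Satisfying worlds: {a, b, c, d}.

4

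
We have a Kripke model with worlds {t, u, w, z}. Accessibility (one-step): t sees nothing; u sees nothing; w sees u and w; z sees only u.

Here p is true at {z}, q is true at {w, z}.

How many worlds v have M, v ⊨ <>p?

t: no successors, so <>p fails. ✗
u: no successors, so <>p fails. ✗
w: successors {u, w}; p there: u:F, w:F. ✗
z: successors {u}; p there: u:F. ✗
Satisfying worlds: ∅.

0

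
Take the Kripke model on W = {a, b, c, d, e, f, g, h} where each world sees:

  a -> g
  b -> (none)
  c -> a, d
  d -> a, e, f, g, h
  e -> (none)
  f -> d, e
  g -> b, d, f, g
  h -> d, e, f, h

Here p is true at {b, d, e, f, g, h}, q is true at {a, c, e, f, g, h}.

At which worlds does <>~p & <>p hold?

{c, d}

a: <>~p is F, <>p is T. ✗
b: <>~p is F, <>p is F. ✗
c: <>~p is T, <>p is T. ✓
d: <>~p is T, <>p is T. ✓
e: <>~p is F, <>p is F. ✗
f: <>~p is F, <>p is T. ✗
g: <>~p is F, <>p is T. ✗
h: <>~p is F, <>p is T. ✗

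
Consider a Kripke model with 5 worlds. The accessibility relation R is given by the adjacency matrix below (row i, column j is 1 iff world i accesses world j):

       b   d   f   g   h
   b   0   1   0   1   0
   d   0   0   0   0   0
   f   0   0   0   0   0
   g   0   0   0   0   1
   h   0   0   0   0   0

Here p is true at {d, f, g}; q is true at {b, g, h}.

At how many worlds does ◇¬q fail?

b: successors {d, g}; ¬q there: d:T, g:F. ✓
d: no successors, so ◇¬q fails. ✗
f: no successors, so ◇¬q fails. ✗
g: successors {h}; ¬q there: h:F. ✗
h: no successors, so ◇¬q fails. ✗
Satisfying worlds: {b}.
So ◇¬q fails at the other 4 worlds.

4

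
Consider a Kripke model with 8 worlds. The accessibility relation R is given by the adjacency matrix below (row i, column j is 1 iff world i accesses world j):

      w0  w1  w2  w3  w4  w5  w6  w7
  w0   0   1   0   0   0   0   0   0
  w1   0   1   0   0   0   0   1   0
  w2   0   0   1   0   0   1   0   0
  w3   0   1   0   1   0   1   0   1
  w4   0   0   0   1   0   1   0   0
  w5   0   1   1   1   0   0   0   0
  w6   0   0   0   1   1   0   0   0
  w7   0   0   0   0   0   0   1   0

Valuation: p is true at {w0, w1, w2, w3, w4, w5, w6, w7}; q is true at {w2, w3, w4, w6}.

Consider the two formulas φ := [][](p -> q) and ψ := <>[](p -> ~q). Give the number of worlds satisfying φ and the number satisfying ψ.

For [][](p -> q):
w0: successors {w1}; [](p -> q) there: w1:F. ✗
w1: successors {w1, w6}; [](p -> q) there: w1:F, w6:T. ✗
w2: successors {w2, w5}; [](p -> q) there: w2:F, w5:F. ✗
w3: successors {w1, w3, w5, w7}; [](p -> q) there: w1:F, w3:F, w5:F, w7:T. ✗
w4: successors {w3, w5}; [](p -> q) there: w3:F, w5:F. ✗
w5: successors {w1, w2, w3}; [](p -> q) there: w1:F, w2:F, w3:F. ✗
w6: successors {w3, w4}; [](p -> q) there: w3:F, w4:F. ✗
w7: successors {w6}; [](p -> q) there: w6:T. ✓
— 1 world.
For <>[](p -> ~q):
w0: successors {w1}; [](p -> ~q) there: w1:F. ✗
w1: successors {w1, w6}; [](p -> ~q) there: w1:F, w6:F. ✗
w2: successors {w2, w5}; [](p -> ~q) there: w2:F, w5:F. ✗
w3: successors {w1, w3, w5, w7}; [](p -> ~q) there: w1:F, w3:F, w5:F, w7:F. ✗
w4: successors {w3, w5}; [](p -> ~q) there: w3:F, w5:F. ✗
w5: successors {w1, w2, w3}; [](p -> ~q) there: w1:F, w2:F, w3:F. ✗
w6: successors {w3, w4}; [](p -> ~q) there: w3:F, w4:F. ✗
w7: successors {w6}; [](p -> ~q) there: w6:F. ✗
— 0 worlds.

1 and 0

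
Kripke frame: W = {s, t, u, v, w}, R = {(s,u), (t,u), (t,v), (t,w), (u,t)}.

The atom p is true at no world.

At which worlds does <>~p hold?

{s, t, u}

s: successors {u}; ~p there: u:T. ✓
t: successors {u, v, w}; ~p there: u:T, v:T, w:T. ✓
u: successors {t}; ~p there: t:T. ✓
v: no successors, so <>~p fails. ✗
w: no successors, so <>~p fails. ✗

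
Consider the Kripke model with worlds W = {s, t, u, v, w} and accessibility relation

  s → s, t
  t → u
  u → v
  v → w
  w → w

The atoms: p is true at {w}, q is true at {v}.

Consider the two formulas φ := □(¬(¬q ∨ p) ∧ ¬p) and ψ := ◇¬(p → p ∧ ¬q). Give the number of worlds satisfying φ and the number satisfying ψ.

For □(¬(¬q ∨ p) ∧ ¬p):
s: successors {s, t}; ¬(¬q ∨ p) ∧ ¬p there: s:F, t:F. ✗
t: successors {u}; ¬(¬q ∨ p) ∧ ¬p there: u:F. ✗
u: successors {v}; ¬(¬q ∨ p) ∧ ¬p there: v:T. ✓
v: successors {w}; ¬(¬q ∨ p) ∧ ¬p there: w:F. ✗
w: successors {w}; ¬(¬q ∨ p) ∧ ¬p there: w:F. ✗
— 1 world.
For ◇¬(p → p ∧ ¬q):
s: successors {s, t}; ¬(p → p ∧ ¬q) there: s:F, t:F. ✗
t: successors {u}; ¬(p → p ∧ ¬q) there: u:F. ✗
u: successors {v}; ¬(p → p ∧ ¬q) there: v:F. ✗
v: successors {w}; ¬(p → p ∧ ¬q) there: w:F. ✗
w: successors {w}; ¬(p → p ∧ ¬q) there: w:F. ✗
— 0 worlds.

1 and 0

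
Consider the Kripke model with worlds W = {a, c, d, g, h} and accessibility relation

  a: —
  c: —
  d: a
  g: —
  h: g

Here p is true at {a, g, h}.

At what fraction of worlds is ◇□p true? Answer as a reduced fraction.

2/5

a: no successors, so ◇□p fails. ✗
c: no successors, so ◇□p fails. ✗
d: successors {a}; □p there: a:T. ✓
g: no successors, so ◇□p fails. ✗
h: successors {g}; □p there: g:T. ✓
That's 2 of 5 worlds, so 2/5.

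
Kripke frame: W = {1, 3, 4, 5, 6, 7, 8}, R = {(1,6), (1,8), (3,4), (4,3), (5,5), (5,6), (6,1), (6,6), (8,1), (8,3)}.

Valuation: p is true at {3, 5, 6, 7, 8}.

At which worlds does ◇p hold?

{1, 4, 5, 6, 8}

1: successors {6, 8}; p there: 6:T, 8:T. ✓
3: successors {4}; p there: 4:F. ✗
4: successors {3}; p there: 3:T. ✓
5: successors {5, 6}; p there: 5:T, 6:T. ✓
6: successors {1, 6}; p there: 1:F, 6:T. ✓
7: no successors, so ◇p fails. ✗
8: successors {1, 3}; p there: 1:F, 3:T. ✓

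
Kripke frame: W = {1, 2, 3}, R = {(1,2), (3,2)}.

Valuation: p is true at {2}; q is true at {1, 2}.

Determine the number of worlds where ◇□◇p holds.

1: successors {2}; □◇p there: 2:T. ✓
2: no successors, so ◇□◇p fails. ✗
3: successors {2}; □◇p there: 2:T. ✓
Satisfying worlds: {1, 3}.

2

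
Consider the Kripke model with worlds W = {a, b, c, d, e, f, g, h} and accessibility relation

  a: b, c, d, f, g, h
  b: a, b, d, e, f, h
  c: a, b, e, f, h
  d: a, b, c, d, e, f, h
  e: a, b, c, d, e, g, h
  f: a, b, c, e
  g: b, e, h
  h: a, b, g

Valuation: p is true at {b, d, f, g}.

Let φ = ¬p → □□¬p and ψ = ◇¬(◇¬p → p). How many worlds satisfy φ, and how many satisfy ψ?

4 and 8

For ¬p → □□¬p:
a: ¬p is T, □□¬p is F. ✗
b: ¬p is F, □□¬p is F. ✓
c: ¬p is T, □□¬p is F. ✗
d: ¬p is F, □□¬p is F. ✓
e: ¬p is T, □□¬p is F. ✗
f: ¬p is F, □□¬p is F. ✓
g: ¬p is F, □□¬p is F. ✓
h: ¬p is T, □□¬p is F. ✗
— 4 worlds.
For ◇¬(◇¬p → p):
a: successors {b, c, d, f, g, h}; ¬(◇¬p → p) there: b:F, c:T, d:F, f:F, g:F, h:T. ✓
b: successors {a, b, d, e, f, h}; ¬(◇¬p → p) there: a:T, b:F, d:F, e:T, f:F, h:T. ✓
c: successors {a, b, e, f, h}; ¬(◇¬p → p) there: a:T, b:F, e:T, f:F, h:T. ✓
d: successors {a, b, c, d, e, f, h}; ¬(◇¬p → p) there: a:T, b:F, c:T, d:F, e:T, f:F, h:T. ✓
e: successors {a, b, c, d, e, g, h}; ¬(◇¬p → p) there: a:T, b:F, c:T, d:F, e:T, g:F, h:T. ✓
f: successors {a, b, c, e}; ¬(◇¬p → p) there: a:T, b:F, c:T, e:T. ✓
g: successors {b, e, h}; ¬(◇¬p → p) there: b:F, e:T, h:T. ✓
h: successors {a, b, g}; ¬(◇¬p → p) there: a:T, b:F, g:F. ✓
— 8 worlds.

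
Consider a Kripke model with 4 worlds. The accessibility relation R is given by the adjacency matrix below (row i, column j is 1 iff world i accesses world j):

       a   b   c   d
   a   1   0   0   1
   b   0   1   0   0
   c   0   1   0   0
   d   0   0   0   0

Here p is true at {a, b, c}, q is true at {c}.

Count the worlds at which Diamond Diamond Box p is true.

3

a: successors {a, d}; Diamond Box p there: a:T, d:F. ✓
b: successors {b}; Diamond Box p there: b:T. ✓
c: successors {b}; Diamond Box p there: b:T. ✓
d: no successors, so Diamond Diamond Box p fails. ✗
Satisfying worlds: {a, b, c}.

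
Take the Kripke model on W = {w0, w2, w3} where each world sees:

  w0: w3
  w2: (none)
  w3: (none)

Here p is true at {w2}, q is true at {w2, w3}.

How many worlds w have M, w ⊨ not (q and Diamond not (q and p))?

3

w0: q and Diamond not (q and p) is F. ✓
w2: q and Diamond not (q and p) is F. ✓
w3: q and Diamond not (q and p) is F. ✓
Satisfying worlds: {w0, w2, w3}.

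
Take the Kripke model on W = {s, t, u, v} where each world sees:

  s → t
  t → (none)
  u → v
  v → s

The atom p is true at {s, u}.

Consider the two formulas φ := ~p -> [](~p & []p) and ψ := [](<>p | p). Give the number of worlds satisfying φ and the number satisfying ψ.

3 and 3

For ~p -> [](~p & []p):
s: ~p is F, [](~p & []p) is T. ✓
t: ~p is T, [](~p & []p) is T. ✓
u: ~p is F, [](~p & []p) is T. ✓
v: ~p is T, [](~p & []p) is F. ✗
— 3 worlds.
For [](<>p | p):
s: successors {t}; <>p | p there: t:F. ✗
t: no successors, so [](<>p | p) holds vacuously. ✓
u: successors {v}; <>p | p there: v:T. ✓
v: successors {s}; <>p | p there: s:T. ✓
— 3 worlds.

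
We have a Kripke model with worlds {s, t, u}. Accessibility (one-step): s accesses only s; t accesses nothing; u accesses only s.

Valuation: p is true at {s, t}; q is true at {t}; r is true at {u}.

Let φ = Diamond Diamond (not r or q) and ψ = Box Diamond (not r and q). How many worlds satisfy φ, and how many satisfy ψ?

2 and 1

For Diamond Diamond (not r or q):
s: successors {s}; Diamond (not r or q) there: s:T. ✓
t: no successors, so Diamond Diamond (not r or q) fails. ✗
u: successors {s}; Diamond (not r or q) there: s:T. ✓
— 2 worlds.
For Box Diamond (not r and q):
s: successors {s}; Diamond (not r and q) there: s:F. ✗
t: no successors, so Box Diamond (not r and q) holds vacuously. ✓
u: successors {s}; Diamond (not r and q) there: s:F. ✗
— 1 world.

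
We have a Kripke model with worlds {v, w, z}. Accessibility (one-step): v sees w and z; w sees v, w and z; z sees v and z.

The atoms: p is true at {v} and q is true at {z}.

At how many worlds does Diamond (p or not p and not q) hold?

3

v: successors {w, z}; p or not p and not q there: w:T, z:F. ✓
w: successors {v, w, z}; p or not p and not q there: v:T, w:T, z:F. ✓
z: successors {v, z}; p or not p and not q there: v:T, z:F. ✓
Satisfying worlds: {v, w, z}.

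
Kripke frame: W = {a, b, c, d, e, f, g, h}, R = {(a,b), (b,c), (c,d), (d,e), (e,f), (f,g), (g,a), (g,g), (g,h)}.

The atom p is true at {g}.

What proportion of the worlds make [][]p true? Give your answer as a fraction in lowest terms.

1/4

a: successors {b}; []p there: b:F. ✗
b: successors {c}; []p there: c:F. ✗
c: successors {d}; []p there: d:F. ✗
d: successors {e}; []p there: e:F. ✗
e: successors {f}; []p there: f:T. ✓
f: successors {g}; []p there: g:F. ✗
g: successors {a, g, h}; []p there: a:F, g:F, h:T. ✗
h: no successors, so [][]p holds vacuously. ✓
That's 2 of 8 worlds, so 2/8 = 1/4.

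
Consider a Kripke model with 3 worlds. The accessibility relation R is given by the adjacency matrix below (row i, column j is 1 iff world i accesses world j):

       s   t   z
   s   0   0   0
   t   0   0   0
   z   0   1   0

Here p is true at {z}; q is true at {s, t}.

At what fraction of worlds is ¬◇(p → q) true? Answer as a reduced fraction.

2/3

s: ◇(p → q) is F. ✓
t: ◇(p → q) is F. ✓
z: ◇(p → q) is T. ✗
That's 2 of 3 worlds, so 2/3.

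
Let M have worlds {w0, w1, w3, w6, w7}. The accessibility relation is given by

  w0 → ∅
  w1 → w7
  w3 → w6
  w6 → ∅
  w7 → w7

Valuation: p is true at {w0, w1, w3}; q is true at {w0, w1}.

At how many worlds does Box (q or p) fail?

w0: no successors, so Box (q or p) holds vacuously. ✓
w1: successors {w7}; q or p there: w7:F. ✗
w3: successors {w6}; q or p there: w6:F. ✗
w6: no successors, so Box (q or p) holds vacuously. ✓
w7: successors {w7}; q or p there: w7:F. ✗
Satisfying worlds: {w0, w6}.
So Box (q or p) fails at the other 3 worlds.

3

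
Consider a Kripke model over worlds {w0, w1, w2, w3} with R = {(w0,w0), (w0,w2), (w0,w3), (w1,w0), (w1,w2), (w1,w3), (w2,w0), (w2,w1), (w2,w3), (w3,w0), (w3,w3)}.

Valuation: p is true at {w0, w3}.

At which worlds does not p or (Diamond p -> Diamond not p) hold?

{w0, w1, w2}

w0: not p is F, Diamond p -> Diamond not p is T. ✓
w1: not p is T, Diamond p -> Diamond not p is T. ✓
w2: not p is T, Diamond p -> Diamond not p is T. ✓
w3: not p is F, Diamond p -> Diamond not p is F. ✗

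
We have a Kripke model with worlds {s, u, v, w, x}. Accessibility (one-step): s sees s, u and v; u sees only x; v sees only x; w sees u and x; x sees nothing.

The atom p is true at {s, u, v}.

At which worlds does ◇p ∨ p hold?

s: ◇p is T, p is T. ✓
u: ◇p is F, p is T. ✓
v: ◇p is F, p is T. ✓
w: ◇p is T, p is F. ✓
x: ◇p is F, p is F. ✗

{s, u, v, w}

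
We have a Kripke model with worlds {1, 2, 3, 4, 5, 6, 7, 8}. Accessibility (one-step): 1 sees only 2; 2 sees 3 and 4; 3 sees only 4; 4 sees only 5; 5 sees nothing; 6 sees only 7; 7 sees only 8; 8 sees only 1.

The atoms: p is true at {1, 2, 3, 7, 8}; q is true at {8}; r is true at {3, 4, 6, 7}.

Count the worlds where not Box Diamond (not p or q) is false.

1: Box Diamond (not p or q) is T. ✗
2: Box Diamond (not p or q) is T. ✗
3: Box Diamond (not p or q) is T. ✗
4: Box Diamond (not p or q) is F. ✓
5: Box Diamond (not p or q) is T. ✗
6: Box Diamond (not p or q) is T. ✗
7: Box Diamond (not p or q) is F. ✓
8: Box Diamond (not p or q) is F. ✓
Satisfying worlds: {4, 7, 8}.
So not Box Diamond (not p or q) fails at the other 5 worlds.

5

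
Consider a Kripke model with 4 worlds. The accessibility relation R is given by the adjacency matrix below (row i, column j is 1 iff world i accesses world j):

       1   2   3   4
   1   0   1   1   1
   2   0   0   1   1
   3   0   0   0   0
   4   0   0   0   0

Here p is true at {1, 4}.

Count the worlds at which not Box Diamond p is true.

1: Box Diamond p is F. ✓
2: Box Diamond p is F. ✓
3: Box Diamond p is T. ✗
4: Box Diamond p is T. ✗
Satisfying worlds: {1, 2}.

2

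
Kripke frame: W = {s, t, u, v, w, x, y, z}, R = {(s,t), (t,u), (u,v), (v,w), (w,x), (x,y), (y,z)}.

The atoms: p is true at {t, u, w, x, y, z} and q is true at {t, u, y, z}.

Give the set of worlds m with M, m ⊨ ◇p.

{s, t, v, w, x, y}

s: successors {t}; p there: t:T. ✓
t: successors {u}; p there: u:T. ✓
u: successors {v}; p there: v:F. ✗
v: successors {w}; p there: w:T. ✓
w: successors {x}; p there: x:T. ✓
x: successors {y}; p there: y:T. ✓
y: successors {z}; p there: z:T. ✓
z: no successors, so ◇p fails. ✗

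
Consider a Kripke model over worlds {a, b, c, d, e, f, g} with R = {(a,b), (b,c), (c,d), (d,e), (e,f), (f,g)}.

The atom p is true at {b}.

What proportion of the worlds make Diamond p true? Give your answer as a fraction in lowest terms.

a: successors {b}; p there: b:T. ✓
b: successors {c}; p there: c:F. ✗
c: successors {d}; p there: d:F. ✗
d: successors {e}; p there: e:F. ✗
e: successors {f}; p there: f:F. ✗
f: successors {g}; p there: g:F. ✗
g: no successors, so Diamond p fails. ✗
That's 1 of 7 worlds, so 1/7.

1/7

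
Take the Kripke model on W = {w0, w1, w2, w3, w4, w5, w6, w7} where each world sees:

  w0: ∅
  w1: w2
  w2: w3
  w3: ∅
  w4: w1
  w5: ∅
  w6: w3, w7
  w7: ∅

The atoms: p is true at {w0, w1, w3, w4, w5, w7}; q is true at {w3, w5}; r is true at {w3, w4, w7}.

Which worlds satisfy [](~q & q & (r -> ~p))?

{w0, w3, w5, w7}

w0: no successors, so [](~q & q & (r -> ~p)) holds vacuously. ✓
w1: successors {w2}; ~q & q & (r -> ~p) there: w2:F. ✗
w2: successors {w3}; ~q & q & (r -> ~p) there: w3:F. ✗
w3: no successors, so [](~q & q & (r -> ~p)) holds vacuously. ✓
w4: successors {w1}; ~q & q & (r -> ~p) there: w1:F. ✗
w5: no successors, so [](~q & q & (r -> ~p)) holds vacuously. ✓
w6: successors {w3, w7}; ~q & q & (r -> ~p) there: w3:F, w7:F. ✗
w7: no successors, so [](~q & q & (r -> ~p)) holds vacuously. ✓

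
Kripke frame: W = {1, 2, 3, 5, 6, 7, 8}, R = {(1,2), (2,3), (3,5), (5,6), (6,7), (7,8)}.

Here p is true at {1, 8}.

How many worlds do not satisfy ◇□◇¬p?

3

1: successors {2}; □◇¬p there: 2:T. ✓
2: successors {3}; □◇¬p there: 3:T. ✓
3: successors {5}; □◇¬p there: 5:T. ✓
5: successors {6}; □◇¬p there: 6:F. ✗
6: successors {7}; □◇¬p there: 7:F. ✗
7: successors {8}; □◇¬p there: 8:T. ✓
8: no successors, so ◇□◇¬p fails. ✗
Satisfying worlds: {1, 2, 3, 7}.
So ◇□◇¬p fails at the other 3 worlds.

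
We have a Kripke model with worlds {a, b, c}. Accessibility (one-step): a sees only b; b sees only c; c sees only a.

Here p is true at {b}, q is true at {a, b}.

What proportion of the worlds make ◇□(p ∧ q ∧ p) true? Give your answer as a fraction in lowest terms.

1/3

a: successors {b}; □(p ∧ q ∧ p) there: b:F. ✗
b: successors {c}; □(p ∧ q ∧ p) there: c:F. ✗
c: successors {a}; □(p ∧ q ∧ p) there: a:T. ✓
That's 1 of 3 worlds, so 1/3.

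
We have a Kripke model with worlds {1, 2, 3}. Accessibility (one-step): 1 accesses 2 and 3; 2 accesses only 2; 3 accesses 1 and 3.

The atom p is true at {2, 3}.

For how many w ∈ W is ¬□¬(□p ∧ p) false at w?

1: □¬(□p ∧ p) is F. ✓
2: □¬(□p ∧ p) is F. ✓
3: □¬(□p ∧ p) is T. ✗
Satisfying worlds: {1, 2}.
So ¬□¬(□p ∧ p) fails at the other 1 world.

1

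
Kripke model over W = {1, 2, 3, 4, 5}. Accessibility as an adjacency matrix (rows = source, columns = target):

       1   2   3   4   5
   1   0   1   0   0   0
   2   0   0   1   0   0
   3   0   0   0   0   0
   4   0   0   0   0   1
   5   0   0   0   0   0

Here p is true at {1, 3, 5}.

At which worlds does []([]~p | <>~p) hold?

{2, 3, 4, 5}

1: successors {2}; []~p | <>~p there: 2:F. ✗
2: successors {3}; []~p | <>~p there: 3:T. ✓
3: no successors, so []([]~p | <>~p) holds vacuously. ✓
4: successors {5}; []~p | <>~p there: 5:T. ✓
5: no successors, so []([]~p | <>~p) holds vacuously. ✓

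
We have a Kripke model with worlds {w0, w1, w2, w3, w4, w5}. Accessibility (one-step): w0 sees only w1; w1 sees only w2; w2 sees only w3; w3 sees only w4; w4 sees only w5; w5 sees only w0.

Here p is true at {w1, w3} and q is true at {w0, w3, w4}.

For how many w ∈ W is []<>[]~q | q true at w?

w0: []<>[]~q is F, q is T. ✓
w1: []<>[]~q is F, q is F. ✗
w2: []<>[]~q is T, q is F. ✓
w3: []<>[]~q is F, q is T. ✓
w4: []<>[]~q is T, q is T. ✓
w5: []<>[]~q is T, q is F. ✓
Satisfying worlds: {w0, w2, w3, w4, w5}.

5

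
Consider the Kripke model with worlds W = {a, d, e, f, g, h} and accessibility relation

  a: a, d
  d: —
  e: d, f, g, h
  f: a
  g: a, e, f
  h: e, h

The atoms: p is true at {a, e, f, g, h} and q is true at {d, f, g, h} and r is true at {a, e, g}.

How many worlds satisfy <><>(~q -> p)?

a: successors {a, d}; <>(~q -> p) there: a:T, d:F. ✓
d: no successors, so <><>(~q -> p) fails. ✗
e: successors {d, f, g, h}; <>(~q -> p) there: d:F, f:T, g:T, h:T. ✓
f: successors {a}; <>(~q -> p) there: a:T. ✓
g: successors {a, e, f}; <>(~q -> p) there: a:T, e:T, f:T. ✓
h: successors {e, h}; <>(~q -> p) there: e:T, h:T. ✓
Satisfying worlds: {a, e, f, g, h}.

5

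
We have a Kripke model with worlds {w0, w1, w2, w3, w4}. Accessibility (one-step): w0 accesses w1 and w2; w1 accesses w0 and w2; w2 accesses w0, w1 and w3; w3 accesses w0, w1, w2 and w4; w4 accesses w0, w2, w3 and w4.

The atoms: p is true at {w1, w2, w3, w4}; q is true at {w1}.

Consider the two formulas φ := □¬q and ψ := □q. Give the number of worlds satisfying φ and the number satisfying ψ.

2 and 0

For □¬q:
w0: successors {w1, w2}; ¬q there: w1:F, w2:T. ✗
w1: successors {w0, w2}; ¬q there: w0:T, w2:T. ✓
w2: successors {w0, w1, w3}; ¬q there: w0:T, w1:F, w3:T. ✗
w3: successors {w0, w1, w2, w4}; ¬q there: w0:T, w1:F, w2:T, w4:T. ✗
w4: successors {w0, w2, w3, w4}; ¬q there: w0:T, w2:T, w3:T, w4:T. ✓
— 2 worlds.
For □q:
w0: successors {w1, w2}; q there: w1:T, w2:F. ✗
w1: successors {w0, w2}; q there: w0:F, w2:F. ✗
w2: successors {w0, w1, w3}; q there: w0:F, w1:T, w3:F. ✗
w3: successors {w0, w1, w2, w4}; q there: w0:F, w1:T, w2:F, w4:F. ✗
w4: successors {w0, w2, w3, w4}; q there: w0:F, w2:F, w3:F, w4:F. ✗
— 0 worlds.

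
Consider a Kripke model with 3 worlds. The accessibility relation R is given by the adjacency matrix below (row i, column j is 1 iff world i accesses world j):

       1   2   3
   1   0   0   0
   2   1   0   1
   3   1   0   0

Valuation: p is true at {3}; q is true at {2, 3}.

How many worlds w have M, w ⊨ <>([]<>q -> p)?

1: no successors, so <>([]<>q -> p) fails. ✗
2: successors {1, 3}; []<>q -> p there: 1:F, 3:T. ✓
3: successors {1}; []<>q -> p there: 1:F. ✗
Satisfying worlds: {2}.

1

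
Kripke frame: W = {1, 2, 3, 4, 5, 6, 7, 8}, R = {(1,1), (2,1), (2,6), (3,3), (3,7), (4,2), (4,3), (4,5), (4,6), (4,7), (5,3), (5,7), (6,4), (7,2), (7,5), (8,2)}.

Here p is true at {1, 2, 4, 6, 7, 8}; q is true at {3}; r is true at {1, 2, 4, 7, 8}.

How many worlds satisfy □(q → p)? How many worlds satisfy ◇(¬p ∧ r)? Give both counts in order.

For □(q → p):
1: successors {1}; q → p there: 1:T. ✓
2: successors {1, 6}; q → p there: 1:T, 6:T. ✓
3: successors {3, 7}; q → p there: 3:F, 7:T. ✗
4: successors {2, 3, 5, 6, 7}; q → p there: 2:T, 3:F, 5:T, 6:T, 7:T. ✗
5: successors {3, 7}; q → p there: 3:F, 7:T. ✗
6: successors {4}; q → p there: 4:T. ✓
7: successors {2, 5}; q → p there: 2:T, 5:T. ✓
8: successors {2}; q → p there: 2:T. ✓
— 5 worlds.
For ◇(¬p ∧ r):
1: successors {1}; ¬p ∧ r there: 1:F. ✗
2: successors {1, 6}; ¬p ∧ r there: 1:F, 6:F. ✗
3: successors {3, 7}; ¬p ∧ r there: 3:F, 7:F. ✗
4: successors {2, 3, 5, 6, 7}; ¬p ∧ r there: 2:F, 3:F, 5:F, 6:F, 7:F. ✗
5: successors {3, 7}; ¬p ∧ r there: 3:F, 7:F. ✗
6: successors {4}; ¬p ∧ r there: 4:F. ✗
7: successors {2, 5}; ¬p ∧ r there: 2:F, 5:F. ✗
8: successors {2}; ¬p ∧ r there: 2:F. ✗
— 0 worlds.

5 and 0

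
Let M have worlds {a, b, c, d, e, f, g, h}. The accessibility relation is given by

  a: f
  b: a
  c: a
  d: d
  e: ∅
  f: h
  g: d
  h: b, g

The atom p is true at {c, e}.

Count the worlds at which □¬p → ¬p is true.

6

a: □¬p is T, ¬p is T. ✓
b: □¬p is T, ¬p is T. ✓
c: □¬p is T, ¬p is F. ✗
d: □¬p is T, ¬p is T. ✓
e: □¬p is T, ¬p is F. ✗
f: □¬p is T, ¬p is T. ✓
g: □¬p is T, ¬p is T. ✓
h: □¬p is T, ¬p is T. ✓
Satisfying worlds: {a, b, d, f, g, h}.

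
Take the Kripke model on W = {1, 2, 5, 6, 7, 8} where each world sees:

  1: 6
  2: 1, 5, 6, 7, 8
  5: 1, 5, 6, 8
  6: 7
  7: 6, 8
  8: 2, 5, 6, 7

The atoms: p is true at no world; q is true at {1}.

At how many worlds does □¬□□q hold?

6

1: successors {6}; ¬□□q there: 6:T. ✓
2: successors {1, 5, 6, 7, 8}; ¬□□q there: 1:T, 5:T, 6:T, 7:T, 8:T. ✓
5: successors {1, 5, 6, 8}; ¬□□q there: 1:T, 5:T, 6:T, 8:T. ✓
6: successors {7}; ¬□□q there: 7:T. ✓
7: successors {6, 8}; ¬□□q there: 6:T, 8:T. ✓
8: successors {2, 5, 6, 7}; ¬□□q there: 2:T, 5:T, 6:T, 7:T. ✓
Satisfying worlds: {1, 2, 5, 6, 7, 8}.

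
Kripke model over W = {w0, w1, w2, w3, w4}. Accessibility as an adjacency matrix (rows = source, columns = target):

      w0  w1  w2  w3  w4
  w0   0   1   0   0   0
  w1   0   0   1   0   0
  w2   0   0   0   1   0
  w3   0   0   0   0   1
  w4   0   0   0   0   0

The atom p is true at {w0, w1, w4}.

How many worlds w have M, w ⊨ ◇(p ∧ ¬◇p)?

2

w0: successors {w1}; p ∧ ¬◇p there: w1:T. ✓
w1: successors {w2}; p ∧ ¬◇p there: w2:F. ✗
w2: successors {w3}; p ∧ ¬◇p there: w3:F. ✗
w3: successors {w4}; p ∧ ¬◇p there: w4:T. ✓
w4: no successors, so ◇(p ∧ ¬◇p) fails. ✗
Satisfying worlds: {w0, w3}.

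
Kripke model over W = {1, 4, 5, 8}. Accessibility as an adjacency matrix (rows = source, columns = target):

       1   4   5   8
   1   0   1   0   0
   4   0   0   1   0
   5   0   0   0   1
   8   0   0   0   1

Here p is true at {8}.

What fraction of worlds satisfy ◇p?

1/2

1: successors {4}; p there: 4:F. ✗
4: successors {5}; p there: 5:F. ✗
5: successors {8}; p there: 8:T. ✓
8: successors {8}; p there: 8:T. ✓
That's 2 of 4 worlds, so 2/4 = 1/2.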